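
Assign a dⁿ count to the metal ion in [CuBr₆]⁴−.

d9

Summing ligand charges against the −4 overall charge gives an oxidation state of +2 for copper.
Copper is a group-11 element; Cu(II) is therefore d⁹.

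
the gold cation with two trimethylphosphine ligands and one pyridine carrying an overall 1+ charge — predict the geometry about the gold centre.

Summing ligand charges against the +1 overall charge gives an oxidation state of +1 for gold.
Group 11 minus oxidation state 1 gives a d¹⁰ configuration.
With 3 monodentate ligands the coordination number is 3.
Three ligands around a d¹⁰ centre minimise repulsion in a trigonal-planar arrangement.

trigonal planar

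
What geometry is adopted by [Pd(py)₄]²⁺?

Summing ligand charges against the +2 overall charge gives an oxidation state of +2 for palladium.
Group 10 minus oxidation state 2 gives a d⁸ configuration.
With 4 monodentate ligands the coordination number is 4.
A 4d d⁸ ion has a large crystal-field splitting; square planar leaves the high-energy d_{x²−y²} orbital empty and maximises CFSE.

square planar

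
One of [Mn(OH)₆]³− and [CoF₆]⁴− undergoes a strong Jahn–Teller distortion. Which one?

[Mn(OH)₆]³−: Each hydroxide is −1; balancing the −3 overall charge requires Mn(III). Manganese is a group-7 element; Mn(III) is therefore d⁴. Hydroxide is a weak-field ligand for a first-row metal, so the complex is high-spin. The t₂g³e_g¹ (high-spin) configuration has an unevenly filled e_g set; the Jahn–Teller theorem predicts a tetragonal distortion (typically axial elongation) to lift the degeneracy.
[CoF₆]⁴−: Each fluoride is −1; balancing the −4 overall charge requires Co(II). Co sits in group 9, so the d-electron count is 9 − 2 = 7. Fluoride is a weak-field ligand for a first-row metal, so the complex is high-spin. The d⁷ configuration leaves the e_g set evenly filled (or empty) — no strong Jahn–Teller driving force.

[Mn(OH)₆]³−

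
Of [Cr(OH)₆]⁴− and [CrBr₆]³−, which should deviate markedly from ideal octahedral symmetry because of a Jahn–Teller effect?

[Cr(OH)₆]⁴−

[Cr(OH)₆]⁴−: Summing ligand charges against the −4 overall charge gives an oxidation state of +2 for chromium. Cr sits in group 6, so the d-electron count is 6 − 2 = 4. Hydroxide is a weak-field ligand for a first-row metal, so the complex is high-spin. The t₂g³e_g¹ (high-spin) configuration has an unevenly filled e_g set; the Jahn–Teller theorem predicts a tetragonal distortion (typically axial elongation) to lift the degeneracy.
[CrBr₆]³−: Summing ligand charges against the −3 overall charge gives an oxidation state of +3 for chromium. Group 6 minus oxidation state 3 gives a d³ configuration. The d³ configuration leaves the e_g set evenly filled (or empty) — no strong Jahn–Teller driving force.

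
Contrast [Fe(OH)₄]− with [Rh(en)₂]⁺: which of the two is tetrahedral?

[Fe(OH)₄]−

For [Fe(OH)₄]−: Summing ligand charges against the −1 overall charge gives an oxidation state of +3 for iron. Group 8 minus oxidation state 3 gives a d⁵ configuration. A high-spin d⁵ ion has zero CFSE in either geometry, so four ligands adopt the sterically favoured tetrahedral geometry. → tetrahedral.
For [Rh(en)₂]⁺: Ligand charges: ethylenediamine is neutral. With an overall charge of +1 the rhodium centre must be in the +1 oxidation state. Rh sits in group 9, so the d-electron count is 9 − 1 = 8. A 4d d⁸ ion has a large crystal-field splitting; square planar leaves the high-energy d_{x²−y²} orbital empty and maximises CFSE. → square planar.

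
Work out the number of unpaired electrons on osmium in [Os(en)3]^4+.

2 unpaired electrons

Ethylenediamine is neutral; balancing the +4 overall charge requires Os(IV).
Os sits in group 8, so the d-electron count is 8 − 4 = 4.
Counting donor atoms: 3×ethylenediamine (bidentate) → 6 donors. Coordination number = 6.
The spin state decides the count: a 5d ion has a large Δₒ and is invariably low-spin.
An octahedral low-spin d⁴ ion is t₂g⁴e_g⁰, giving 2 unpaired electrons.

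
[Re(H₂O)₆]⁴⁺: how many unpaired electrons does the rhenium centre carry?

3

Ligand charges: water is neutral. With an overall charge of +4 the rhenium centre must be in the +4 oxidation state.
Re sits in group 7, so the d-electron count is 7 − 4 = 3.
In an octahedral field the d³ configuration is t₂g³e_g⁰ (only one arrangement possible), giving 3 unpaired electrons.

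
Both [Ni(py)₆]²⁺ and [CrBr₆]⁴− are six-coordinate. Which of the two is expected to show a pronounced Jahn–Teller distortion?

[CrBr₆]⁴−

[Ni(py)₆]²⁺: Summing ligand charges against the +2 overall charge gives an oxidation state of +2 for nickel. Ni sits in group 10, so the d-electron count is 10 − 2 = 8. The d⁸ configuration leaves the e_g set evenly filled (or empty) — no strong Jahn–Teller driving force.
[CrBr₆]⁴−: Summing ligand charges against the −4 overall charge gives an oxidation state of +2 for chromium. Chromium is a group-6 element; Cr(II) is therefore d⁴. Bromide is a weak-field ligand for a first-row metal, so the complex is high-spin. The t₂g³e_g¹ (high-spin) configuration has an unevenly filled e_g set; the Jahn–Teller theorem predicts a tetragonal distortion (typically axial elongation) to lift the degeneracy.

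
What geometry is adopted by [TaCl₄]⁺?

tetrahedral

Summing ligand charges against the +1 overall charge gives an oxidation state of +5 for tantalum.
Group 5 minus oxidation state 5 gives a d⁰ configuration.
With 4 monodentate ligands the coordination number is 4.
A d⁰ ion has no crystal-field stabilisation preference between square planar and tetrahedral, so four ligands adopt the sterically favoured tetrahedral geometry.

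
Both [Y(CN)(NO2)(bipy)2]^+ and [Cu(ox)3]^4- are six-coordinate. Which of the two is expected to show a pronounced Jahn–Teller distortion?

[Y(CN)(NO2)(bipy)2]^+: Summing ligand charges against the +1 overall charge gives an oxidation state of +3 for yttrium. Y sits in group 3, so the d-electron count is 3 − 3 = 0. The d⁰ configuration leaves the e_g set evenly filled (or empty) — no strong Jahn–Teller driving force.
[Cu(ox)3]^4-: Summing ligand charges against the −4 overall charge gives an oxidation state of +2 for copper. Copper is a group-11 element; Cu(II) is therefore d⁹. The t₂g⁶e_g³ configuration has an unevenly filled e_g set; the Jahn–Teller theorem predicts a tetragonal distortion (typically axial elongation) to lift the degeneracy.

[Cu(ox)3]^4-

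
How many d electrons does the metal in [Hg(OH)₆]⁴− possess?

Each hydroxide is −1; balancing the −4 overall charge requires Hg(II).
Hg sits in group 12, so the d-electron count is 12 − 2 = 10.

d¹⁰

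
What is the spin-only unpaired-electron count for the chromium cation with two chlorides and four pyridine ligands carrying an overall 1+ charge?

Summing ligand charges against the +1 overall charge gives an oxidation state of +3 for chromium.
Group 6 minus oxidation state 3 gives a d³ configuration.
In an octahedral field the d³ configuration is t₂g³e_g⁰ (only one arrangement possible), giving 3 unpaired electrons.

3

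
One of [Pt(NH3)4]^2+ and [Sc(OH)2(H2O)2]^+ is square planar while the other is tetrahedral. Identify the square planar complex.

For [Pt(NH3)4]^2+: Ammonia is neutral; balancing the +2 overall charge requires Pt(II). Pt sits in group 10, so the d-electron count is 10 − 2 = 8. A 5d d⁸ ion has a large crystal-field splitting; square planar leaves the high-energy d_{x²−y²} orbital empty and maximises CFSE. → square planar.
For [Sc(OH)2(H2O)2]^+: Summing ligand charges against the +1 overall charge gives an oxidation state of +3 for scandium. Sc sits in group 3, so the d-electron count is 3 − 3 = 0. A d⁰ ion has no crystal-field stabilisation preference between square planar and tetrahedral, so four ligands adopt the sterically favoured tetrahedral geometry. → tetrahedral.

[Pt(NH3)4]^2+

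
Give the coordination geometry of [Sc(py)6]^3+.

octahedral

Pyridine is neutral; balancing the +3 overall charge requires Sc(III).
Sc sits in group 3, so the d-electron count is 3 − 3 = 0.
With 6 monodentate ligands the coordination number is 6.
Six donors around a single metal centre give an octahedral coordination sphere.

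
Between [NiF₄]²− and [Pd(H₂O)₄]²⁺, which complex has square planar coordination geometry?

For [NiF₄]²−: Each fluoride is −1; balancing the −2 overall charge requires Ni(II). Group 10 minus oxidation state 2 gives a d⁸ configuration. Fluoride is a weak-field ligand. With weak-field ligands the CFSE gain from square planar is small, so a 3d d⁸ ion takes the sterically preferred tetrahedral geometry. → tetrahedral.
For [Pd(H₂O)₄]²⁺: Ligand charges: water is neutral. With an overall charge of +2 the palladium centre must be in the +2 oxidation state. Palladium is a group-10 element; Pd(II) is therefore d⁸. A 4d d⁸ ion has a large crystal-field splitting; square planar leaves the high-energy d_{x²−y²} orbital empty and maximises CFSE. → square planar.

[Pd(H₂O)₄]²⁺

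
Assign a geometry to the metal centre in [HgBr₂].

Each bromide is −1; balancing the 0 overall charge requires Hg(II).
Hg sits in group 12, so the d-electron count is 12 − 2 = 10.
With 2 monodentate ligands the coordination number is 2.
A d¹⁰ ion with only two ligands adopts a linear arrangement (sp hybridisation; no CFSE preference).

linear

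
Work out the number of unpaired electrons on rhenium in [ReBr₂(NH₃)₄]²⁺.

3

Summing ligand charges against the +2 overall charge gives an oxidation state of +4 for rhenium.
Rhenium is a group-7 element; Re(IV) is therefore d³.
In an octahedral field the d³ configuration is t₂g³e_g⁰ (only one arrangement possible), giving 3 unpaired electrons.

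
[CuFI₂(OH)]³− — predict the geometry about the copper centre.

tetrahedral

Each fluoride is −1; each iodide is −1; each hydroxide is −1; balancing the −3 overall charge requires Cu(I).
Cu sits in group 11, so the d-electron count is 11 − 1 = 10.
With 4 monodentate ligands the coordination number is 4.
A d¹⁰ ion has no crystal-field stabilisation preference between square planar and tetrahedral, so four ligands adopt the sterically favoured tetrahedral geometry.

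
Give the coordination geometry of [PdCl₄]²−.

square planar

Summing ligand charges against the −2 overall charge gives an oxidation state of +2 for palladium.
Pd sits in group 10, so the d-electron count is 10 − 2 = 8.
Coordination number: 4.
A 4d d⁸ ion has a large crystal-field splitting; square planar leaves the high-energy d_{x²−y²} orbital empty and maximises CFSE.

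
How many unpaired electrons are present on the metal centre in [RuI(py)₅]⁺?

0 unpaired electrons

Ligand charges: each iodide is −1; pyridine is neutral. With an overall charge of +1 the ruthenium centre must be in the +2 oxidation state.
Ruthenium is a group-8 element; Ru(II) is therefore d⁶.
The spin state decides the count: a 4d ion has a large Δₒ and is invariably low-spin.
An octahedral low-spin d⁶ ion is t₂g⁶e_g⁰, giving 0 unpaired electrons.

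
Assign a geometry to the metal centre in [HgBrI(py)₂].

tetrahedral

Summing ligand charges against the 0 overall charge gives an oxidation state of +2 for mercury.
Mercury is a group-12 element; Hg(II) is therefore d¹⁰.
With 4 monodentate ligands the coordination number is 4.
A d¹⁰ ion has no crystal-field stabilisation preference between square planar and tetrahedral, so four ligands adopt the sterically favoured tetrahedral geometry.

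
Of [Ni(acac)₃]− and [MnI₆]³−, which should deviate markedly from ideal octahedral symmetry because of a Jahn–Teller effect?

[Ni(acac)₃]−: Summing ligand charges against the −1 overall charge gives an oxidation state of +2 for nickel. Group 10 minus oxidation state 2 gives a d⁸ configuration. The d⁸ configuration leaves the e_g set evenly filled (or empty) — no strong Jahn–Teller driving force.
[MnI₆]³−: Summing ligand charges against the −3 overall charge gives an oxidation state of +3 for manganese. Mn sits in group 7, so the d-electron count is 7 − 3 = 4. Iodide is a weak-field ligand for a first-row metal, so the complex is high-spin. The t₂g³e_g¹ (high-spin) configuration has an unevenly filled e_g set; the Jahn–Teller theorem predicts a tetragonal distortion (typically axial elongation) to lift the degeneracy.

[MnI₆]³−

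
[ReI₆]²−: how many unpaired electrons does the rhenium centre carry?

3 unpaired electrons

Each iodide is −1; balancing the −2 overall charge requires Re(IV).
Rhenium is a group-7 element; Re(IV) is therefore d³.
In an octahedral field the d³ configuration is t₂g³e_g⁰ (only one arrangement possible), giving 3 unpaired electrons.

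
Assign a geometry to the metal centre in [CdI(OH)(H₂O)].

trigonal planar

Ligand charges: each iodide is −1; each hydroxide is −1; water is neutral. With an overall charge of 0 the cadmium centre must be in the +2 oxidation state.
Cd sits in group 12, so the d-electron count is 12 − 2 = 10.
With 3 monodentate ligands the coordination number is 3.
Three ligands around a d¹⁰ centre minimise repulsion in a trigonal-planar arrangement.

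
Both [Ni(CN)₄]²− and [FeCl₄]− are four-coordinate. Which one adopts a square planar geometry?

[Ni(CN)₄]²−

For [Ni(CN)₄]²−: Summing ligand charges against the −2 overall charge gives an oxidation state of +2 for nickel. Ni sits in group 10, so the d-electron count is 10 − 2 = 8. Cyanide is a strong-field ligand (high in the spectrochemical series). A 3d d⁸ ion with strong-field ligands gains enough CFSE to favour square planar over tetrahedral. → square planar.
For [FeCl₄]−: Ligand charges: each chloride is −1. With an overall charge of −1 the iron centre must be in the +3 oxidation state. Fe sits in group 8, so the d-electron count is 8 − 3 = 5. A high-spin d⁵ ion has zero CFSE in either geometry, so four ligands adopt the sterically favoured tetrahedral geometry. → tetrahedral.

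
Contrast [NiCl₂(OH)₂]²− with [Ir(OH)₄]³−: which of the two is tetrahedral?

[NiCl₂(OH)₂]²−

For [NiCl₂(OH)₂]²−: Each chloride is −1; each hydroxide is −1; balancing the −2 overall charge requires Ni(II). Group 10 minus oxidation state 2 gives a d⁸ configuration. Chloride and hydroxide are weak-field ligands. With weak-field ligands the CFSE gain from square planar is small, so a 3d d⁸ ion takes the sterically preferred tetrahedral geometry. → tetrahedral.
For [Ir(OH)₄]³−: Summing ligand charges against the −3 overall charge gives an oxidation state of +1 for iridium. Group 9 minus oxidation state 1 gives a d⁸ configuration. A 5d d⁸ ion has a large crystal-field splitting; square planar leaves the high-energy d_{x²−y²} orbital empty and maximises CFSE. → square planar.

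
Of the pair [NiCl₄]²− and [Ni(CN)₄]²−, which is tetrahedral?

For [NiCl₄]²−: Each chloride is −1; balancing the −2 overall charge requires Ni(II). Ni sits in group 10, so the d-electron count is 10 − 2 = 8. Chloride is a weak-field ligand. With weak-field ligands the CFSE gain from square planar is small, so a 3d d⁸ ion takes the sterically preferred tetrahedral geometry. → tetrahedral.
For [Ni(CN)₄]²−: Each cyanide is −1; balancing the −2 overall charge requires Ni(II). Nickel is a group-10 element; Ni(II) is therefore d⁸. Cyanide is a strong-field ligand (high in the spectrochemical series). A 3d d⁸ ion with strong-field ligands gains enough CFSE to favour square planar over tetrahedral. → square planar.

[NiCl₄]²−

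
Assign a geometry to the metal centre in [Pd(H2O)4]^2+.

square planar

Ligand charges: water is neutral. With an overall charge of +2 the palladium centre must be in the +2 oxidation state.
Group 10 minus oxidation state 2 gives a d⁸ configuration.
Coordination number: 4.
A 4d d⁸ ion has a large crystal-field splitting; square planar leaves the high-energy d_{x²−y²} orbital empty and maximises CFSE.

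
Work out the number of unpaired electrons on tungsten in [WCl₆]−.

1 unpaired electron

Summing ligand charges against the −1 overall charge gives an oxidation state of +5 for tungsten.
Group 6 minus oxidation state 5 gives a d¹ configuration.
In an octahedral field the d¹ configuration is t₂g¹e_g⁰ (only one arrangement possible), giving 1 unpaired electron.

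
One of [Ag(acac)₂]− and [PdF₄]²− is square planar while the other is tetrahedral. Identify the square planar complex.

For [Ag(acac)₂]−: Each acetylacetonate is −1; balancing the −1 overall charge requires Ag(I). Silver is a group-11 element; Ag(I) is therefore d¹⁰. A d¹⁰ ion has no crystal-field stabilisation preference between square planar and tetrahedral, so four ligands adopt the sterically favoured tetrahedral geometry. → tetrahedral.
For [PdF₄]²−: Ligand charges: each fluoride is −1. With an overall charge of −2 the palladium centre must be in the +2 oxidation state. Group 10 minus oxidation state 2 gives a d⁸ configuration. A 4d d⁸ ion has a large crystal-field splitting; square planar leaves the high-energy d_{x²−y²} orbital empty and maximises CFSE. → square planar.

[PdF₄]²−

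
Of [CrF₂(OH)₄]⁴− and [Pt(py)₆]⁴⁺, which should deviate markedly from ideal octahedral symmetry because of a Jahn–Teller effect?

[CrF₂(OH)₄]⁴−

[CrF₂(OH)₄]⁴−: Ligand charges: each fluoride is −1; each hydroxide is −1. With an overall charge of −4 the chromium centre must be in the +2 oxidation state. Cr sits in group 6, so the d-electron count is 6 − 2 = 4. Fluoride and hydroxide are weak-field ligands for a first-row metal, so the complex is high-spin. The t₂g³e_g¹ (high-spin) configuration has an unevenly filled e_g set; the Jahn–Teller theorem predicts a tetragonal distortion (typically axial elongation) to lift the degeneracy.
[Pt(py)₆]⁴⁺: Summing ligand charges against the +4 overall charge gives an oxidation state of +4 for platinum. Platinum is a group-10 element; Pt(IV) is therefore d⁶. A 5d ion has a large Δₒ and is invariably low-spin. The d⁶ configuration leaves the e_g set evenly filled (or empty) — no strong Jahn–Teller driving force.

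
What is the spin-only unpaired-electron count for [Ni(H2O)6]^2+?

2

Ligand charges: water is neutral. With an overall charge of +2 the nickel centre must be in the +2 oxidation state.
Nickel is a group-10 element; Ni(II) is therefore d⁸.
In an octahedral field the d⁸ configuration is t₂g⁶e_g² (only one arrangement possible), giving 2 unpaired electrons.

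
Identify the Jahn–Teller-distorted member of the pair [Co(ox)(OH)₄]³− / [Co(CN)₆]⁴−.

[Co(ox)(OH)₄]³−: Summing ligand charges against the −3 overall charge gives an oxidation state of +3 for cobalt. Group 9 minus oxidation state 3 gives a d⁶ configuration. Co(III) has an exceptionally large octahedral splitting and is low-spin with essentially every ligand except fluoride. The d⁶ configuration leaves the e_g set evenly filled (or empty) — no strong Jahn–Teller driving force.
[Co(CN)₆]⁴−: Ligand charges: each cyanide is −1. With an overall charge of −4 the cobalt centre must be in the +2 oxidation state. Cobalt is a group-9 element; Co(II) is therefore d⁷. Cyanide is a strong-field ligand (high in the spectrochemical series) for a first-row metal, so the complex is low-spin. The t₂g⁶e_g¹ (low-spin) configuration has an unevenly filled e_g set; the Jahn–Teller theorem predicts a tetragonal distortion (typically axial elongation) to lift the degeneracy.

[Co(CN)₆]⁴−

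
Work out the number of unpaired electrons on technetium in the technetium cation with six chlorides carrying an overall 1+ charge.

0 unpaired electrons

Ligand charges: each chloride is −1. With an overall charge of +1 the technetium centre must be in the +7 oxidation state.
Group 7 minus oxidation state 7 gives a d⁰ configuration.
In an octahedral field the d⁰ configuration is t₂g⁰e_g⁰, giving 0 unpaired electrons.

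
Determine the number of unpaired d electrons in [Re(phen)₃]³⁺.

2 unpaired electrons

Summing ligand charges against the +3 overall charge gives an oxidation state of +3 for rhenium.
Group 7 minus oxidation state 3 gives a d⁴ configuration.
Counting donor atoms: 3×1,10-phenanthroline (bidentate) → 6 donors. Coordination number = 6.
The spin state decides the count: a 5d ion has a large Δₒ and is invariably low-spin.
An octahedral low-spin d⁴ ion is t₂g⁴e_g⁰, giving 2 unpaired electrons.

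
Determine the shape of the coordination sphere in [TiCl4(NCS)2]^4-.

Ligand charges: each chloride is −1; each isothiocyanate is −1. With an overall charge of −4 the titanium centre must be in the +2 oxidation state.
Titanium is a group-4 element; Ti(II) is therefore d².
With 6 monodentate ligands the coordination number is 6.
Six donors around a single metal centre give an octahedral coordination sphere.

octahedral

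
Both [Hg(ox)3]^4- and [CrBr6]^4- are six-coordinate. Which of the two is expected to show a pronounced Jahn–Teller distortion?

[Hg(ox)3]^4-: Ligand charges: each oxalate is −2. With an overall charge of −4 the mercury centre must be in the +2 oxidation state. Group 12 minus oxidation state 2 gives a d¹⁰ configuration. The d¹⁰ configuration leaves the e_g set evenly filled (or empty) — no strong Jahn–Teller driving force.
[CrBr6]^4-: Ligand charges: each bromide is −1. With an overall charge of −4 the chromium centre must be in the +2 oxidation state. Group 6 minus oxidation state 2 gives a d⁴ configuration. Bromide is a weak-field ligand for a first-row metal, so the complex is high-spin. The t₂g³e_g¹ (high-spin) configuration has an unevenly filled e_g set; the Jahn–Teller theorem predicts a tetragonal distortion (typically axial elongation) to lift the degeneracy.

[CrBr6]^4-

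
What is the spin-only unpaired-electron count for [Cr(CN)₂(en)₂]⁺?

Ligand charges: each cyanide is −1; ethylenediamine is neutral. With an overall charge of +1 the chromium centre must be in the +3 oxidation state.
Chromium is a group-6 element; Cr(III) is therefore d³.
Counting donor atoms: 2×cyanide (monodentate) → 2 donors; 2×ethylenediamine (bidentate) → 4 donors. Coordination number = 6.
In an octahedral field the d³ configuration is t₂g³e_g⁰ (only one arrangement possible), giving 3 unpaired electrons.

3 unpaired electrons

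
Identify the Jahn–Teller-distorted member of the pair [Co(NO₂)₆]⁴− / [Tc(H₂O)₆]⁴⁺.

[Co(NO₂)₆]⁴−: Summing ligand charges against the −4 overall charge gives an oxidation state of +2 for cobalt. Group 9 minus oxidation state 2 gives a d⁷ configuration. Nitro (N-bound nitrite) is a strong-field ligand (high in the spectrochemical series) for a first-row metal, so the complex is low-spin. The t₂g⁶e_g¹ (low-spin) configuration has an unevenly filled e_g set; the Jahn–Teller theorem predicts a tetragonal distortion (typically axial elongation) to lift the degeneracy.
[Tc(H₂O)₆]⁴⁺: Ligand charges: water is neutral. With an overall charge of +4 the technetium centre must be in the +4 oxidation state. Group 7 minus oxidation state 4 gives a d³ configuration. The d³ configuration leaves the e_g set evenly filled (or empty) — no strong Jahn–Teller driving force.

[Co(NO₂)₆]⁴−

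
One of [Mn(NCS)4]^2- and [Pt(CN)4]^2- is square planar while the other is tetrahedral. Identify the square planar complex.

For [Mn(NCS)4]^2-: Ligand charges: each isothiocyanate is −1. With an overall charge of −2 the manganese centre must be in the +2 oxidation state. Mn sits in group 7, so the d-electron count is 7 − 2 = 5. A high-spin d⁵ ion has zero CFSE in either geometry, so four ligands adopt the sterically favoured tetrahedral geometry. → tetrahedral.
For [Pt(CN)4]^2-: Each cyanide is −1; balancing the −2 overall charge requires Pt(II). Platinum is a group-10 element; Pt(II) is therefore d⁸. A 5d d⁸ ion has a large crystal-field splitting; square planar leaves the high-energy d_{x²−y²} orbital empty and maximises CFSE. → square planar.

[Pt(CN)4]^2-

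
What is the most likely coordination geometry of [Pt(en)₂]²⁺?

square planar

Ligand charges: ethylenediamine is neutral. With an overall charge of +2 the platinum centre must be in the +2 oxidation state.
Pt sits in group 10, so the d-electron count is 10 − 2 = 8.
Counting donor atoms: 2×ethylenediamine (bidentate) → 4 donors. Coordination number = 4.
A 5d d⁸ ion has a large crystal-field splitting; square planar leaves the high-energy d_{x²−y²} orbital empty and maximises CFSE.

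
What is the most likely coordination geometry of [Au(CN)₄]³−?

tetrahedral

Summing ligand charges against the −3 overall charge gives an oxidation state of +1 for gold.
Au sits in group 11, so the d-electron count is 11 − 1 = 10.
With 4 monodentate ligands the coordination number is 4.
A d¹⁰ ion has no crystal-field stabilisation preference between square planar and tetrahedral, so four ligands adopt the sterically favoured tetrahedral geometry.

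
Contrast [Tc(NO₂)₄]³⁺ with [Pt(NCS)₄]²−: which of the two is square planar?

For [Tc(NO₂)₄]³⁺: Each nitro (N-bound nitrite) is −1; balancing the +3 overall charge requires Tc(VII). Tc sits in group 7, so the d-electron count is 7 − 7 = 0. A d⁰ ion has no crystal-field stabilisation preference between square planar and tetrahedral, so four ligands adopt the sterically favoured tetrahedral geometry. → tetrahedral.
For [Pt(NCS)₄]²−: Each isothiocyanate is −1; balancing the −2 overall charge requires Pt(II). Platinum is a group-10 element; Pt(II) is therefore d⁸. A 5d d⁸ ion has a large crystal-field splitting; square planar leaves the high-energy d_{x²−y²} orbital empty and maximises CFSE. → square planar.

[Pt(NCS)₄]²−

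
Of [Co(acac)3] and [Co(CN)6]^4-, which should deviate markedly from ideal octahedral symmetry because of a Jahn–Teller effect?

[Co(CN)6]^4-

[Co(acac)3]: Each acetylacetonate is −1; balancing the 0 overall charge requires Co(III). Co sits in group 9, so the d-electron count is 9 − 3 = 6. Co(III) has an exceptionally large octahedral splitting and is low-spin with essentially every ligand except fluoride. The d⁶ configuration leaves the e_g set evenly filled (or empty) — no strong Jahn–Teller driving force.
[Co(CN)6]^4-: Ligand charges: each cyanide is −1. With an overall charge of −4 the cobalt centre must be in the +2 oxidation state. Group 9 minus oxidation state 2 gives a d⁷ configuration. Cyanide is a strong-field ligand (high in the spectrochemical series) for a first-row metal, so the complex is low-spin. The t₂g⁶e_g¹ (low-spin) configuration has an unevenly filled e_g set; the Jahn–Teller theorem predicts a tetragonal distortion (typically axial elongation) to lift the degeneracy.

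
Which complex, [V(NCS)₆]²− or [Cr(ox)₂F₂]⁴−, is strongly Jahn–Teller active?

[Cr(ox)₂F₂]⁴−

[V(NCS)₆]²−: Each isothiocyanate is −1; balancing the −2 overall charge requires V(IV). V sits in group 5, so the d-electron count is 5 − 4 = 1. The d¹ configuration leaves the e_g set evenly filled (or empty) — no strong Jahn–Teller driving force.
[Cr(ox)₂F₂]⁴−: Ligand charges: each oxalate is −2; each fluoride is −1. With an overall charge of −4 the chromium centre must be in the +2 oxidation state. Chromium is a group-6 element; Cr(II) is therefore d⁴. Fluoride and oxalate are weak-field ligands for a first-row metal, so the complex is high-spin. The t₂g³e_g¹ (high-spin) configuration has an unevenly filled e_g set; the Jahn–Teller theorem predicts a tetragonal distortion (typically axial elongation) to lift the degeneracy.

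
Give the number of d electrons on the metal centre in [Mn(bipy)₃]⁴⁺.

d3

Summing ligand charges against the +4 overall charge gives an oxidation state of +4 for manganese.
Group 7 minus oxidation state 4 gives a d³ configuration.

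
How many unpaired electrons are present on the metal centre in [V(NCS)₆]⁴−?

Ligand charges: each isothiocyanate is −1. With an overall charge of −4 the vanadium centre must be in the +2 oxidation state.
V sits in group 5, so the d-electron count is 5 − 2 = 3.
In an octahedral field the d³ configuration is t₂g³e_g⁰ (only one arrangement possible), giving 3 unpaired electrons.

3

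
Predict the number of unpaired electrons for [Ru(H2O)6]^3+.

Ligand charges: water is neutral. With an overall charge of +3 the ruthenium centre must be in the +3 oxidation state.
Ru sits in group 8, so the d-electron count is 8 − 3 = 5.
The spin state decides the count: a 4d ion has a large Δₒ and is invariably low-spin.
An octahedral low-spin d⁵ ion is t₂g⁵e_g⁰, giving 1 unpaired electron.

1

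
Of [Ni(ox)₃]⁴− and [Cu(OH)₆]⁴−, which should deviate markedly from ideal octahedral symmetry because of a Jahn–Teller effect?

[Cu(OH)₆]⁴−

[Ni(ox)₃]⁴−: Each oxalate is −2; balancing the −4 overall charge requires Ni(II). Ni sits in group 10, so the d-electron count is 10 − 2 = 8. The d⁸ configuration leaves the e_g set evenly filled (or empty) — no strong Jahn–Teller driving force.
[Cu(OH)₆]⁴−: Summing ligand charges against the −4 overall charge gives an oxidation state of +2 for copper. Copper is a group-11 element; Cu(II) is therefore d⁹. The t₂g⁶e_g³ configuration has an unevenly filled e_g set; the Jahn–Teller theorem predicts a tetragonal distortion (typically axial elongation) to lift the degeneracy.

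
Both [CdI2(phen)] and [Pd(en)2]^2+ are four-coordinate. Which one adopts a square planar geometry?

[Pd(en)2]^2+

For [CdI2(phen)]: Summing ligand charges against the 0 overall charge gives an oxidation state of +2 for cadmium. Group 12 minus oxidation state 2 gives a d¹⁰ configuration. A d¹⁰ ion has no crystal-field stabilisation preference between square planar and tetrahedral, so four ligands adopt the sterically favoured tetrahedral geometry. → tetrahedral.
For [Pd(en)2]^2+: Summing ligand charges against the +2 overall charge gives an oxidation state of +2 for palladium. Pd sits in group 10, so the d-electron count is 10 − 2 = 8. A 4d d⁸ ion has a large crystal-field splitting; square planar leaves the high-energy d_{x²−y²} orbital empty and maximises CFSE. → square planar.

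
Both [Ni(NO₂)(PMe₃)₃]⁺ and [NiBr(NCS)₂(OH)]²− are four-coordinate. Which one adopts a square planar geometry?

For [Ni(NO₂)(PMe₃)₃]⁺: Each nitro (N-bound nitrite) is −1; trimethylphosphine is neutral; balancing the +1 overall charge requires Ni(II). Group 10 minus oxidation state 2 gives a d⁸ configuration. Nitro (N-bound nitrite) and trimethylphosphine are strong-field ligands (high in the spectrochemical series). A 3d d⁸ ion with strong-field ligands gains enough CFSE to favour square planar over tetrahedral. → square planar.
For [NiBr(NCS)₂(OH)]²−: Ligand charges: each bromide is −1; each isothiocyanate is −1; each hydroxide is −1. With an overall charge of −2 the nickel centre must be in the +2 oxidation state. Ni sits in group 10, so the d-electron count is 10 − 2 = 8. Bromide, hydroxide, and isothiocyanate are weak-field ligands. With weak-field ligands the CFSE gain from square planar is small, so a 3d d⁸ ion takes the sterically preferred tetrahedral geometry. → tetrahedral.

[Ni(NO₂)(PMe₃)₃]⁺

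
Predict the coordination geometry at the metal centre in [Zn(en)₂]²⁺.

tetrahedral

Summing ligand charges against the +2 overall charge gives an oxidation state of +2 for zinc.
Zinc is a group-12 element; Zn(II) is therefore d¹⁰.
Counting donor atoms: 2×ethylenediamine (bidentate) → 4 donors. Coordination number = 4.
A d¹⁰ ion has no crystal-field stabilisation preference between square planar and tetrahedral, so four ligands adopt the sterically favoured tetrahedral geometry.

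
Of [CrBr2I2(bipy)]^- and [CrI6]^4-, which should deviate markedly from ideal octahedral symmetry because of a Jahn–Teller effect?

[CrI6]^4-

[CrBr2I2(bipy)]^-: Ligand charges: each bromide is −1; each iodide is −1; 2,2′-bipyridine is neutral. With an overall charge of −1 the chromium centre must be in the +3 oxidation state. Group 6 minus oxidation state 3 gives a d³ configuration. The d³ configuration leaves the e_g set evenly filled (or empty) — no strong Jahn–Teller driving force.
[CrI6]^4-: Ligand charges: each iodide is −1. With an overall charge of −4 the chromium centre must be in the +2 oxidation state. Group 6 minus oxidation state 2 gives a d⁴ configuration. Iodide is a weak-field ligand for a first-row metal, so the complex is high-spin. The t₂g³e_g¹ (high-spin) configuration has an unevenly filled e_g set; the Jahn–Teller theorem predicts a tetragonal distortion (typically axial elongation) to lift the degeneracy.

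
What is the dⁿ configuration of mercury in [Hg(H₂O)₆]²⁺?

Water is neutral; balancing the +2 overall charge requires Hg(II).
Hg sits in group 12, so the d-electron count is 12 − 2 = 10.

d¹⁰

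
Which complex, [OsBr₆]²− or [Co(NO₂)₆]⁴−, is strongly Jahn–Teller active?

[OsBr₆]²−: Summing ligand charges against the −2 overall charge gives an oxidation state of +4 for osmium. Os sits in group 8, so the d-electron count is 8 − 4 = 4. A 5d ion has a large Δₒ and is invariably low-spin. The d⁴ configuration leaves the e_g set evenly filled (or empty) — no strong Jahn–Teller driving force.
[Co(NO₂)₆]⁴−: Each nitro (N-bound nitrite) is −1; balancing the −4 overall charge requires Co(II). Co sits in group 9, so the d-electron count is 9 − 2 = 7. Nitro (N-bound nitrite) is a strong-field ligand (high in the spectrochemical series) for a first-row metal, so the complex is low-spin. The t₂g⁶e_g¹ (low-spin) configuration has an unevenly filled e_g set; the Jahn–Teller theorem predicts a tetragonal distortion (typically axial elongation) to lift the degeneracy.

[Co(NO₂)₆]⁴−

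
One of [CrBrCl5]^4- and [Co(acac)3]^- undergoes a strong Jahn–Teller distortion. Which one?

[CrBrCl5]^4-

[CrBrCl5]^4-: Ligand charges: each bromide is −1; each chloride is −1. With an overall charge of −4 the chromium centre must be in the +2 oxidation state. Group 6 minus oxidation state 2 gives a d⁴ configuration. Bromide and chloride are weak-field ligands for a first-row metal, so the complex is high-spin. The t₂g³e_g¹ (high-spin) configuration has an unevenly filled e_g set; the Jahn–Teller theorem predicts a tetragonal distortion (typically axial elongation) to lift the degeneracy.
[Co(acac)3]^-: Ligand charges: each acetylacetonate is −1. With an overall charge of −1 the cobalt centre must be in the +2 oxidation state. Co sits in group 9, so the d-electron count is 9 − 2 = 7. Acetylacetonate is a weak-field ligand for a first-row metal, so the complex is high-spin. The d⁷ configuration leaves the e_g set evenly filled (or empty) — no strong Jahn–Teller driving force.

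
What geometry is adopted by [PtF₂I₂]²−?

Summing ligand charges against the −2 overall charge gives an oxidation state of +2 for platinum.
Platinum is a group-10 element; Pt(II) is therefore d⁸.
Coordination number: 4.
A 5d d⁸ ion has a large crystal-field splitting; square planar leaves the high-energy d_{x²−y²} orbital empty and maximises CFSE.

square planar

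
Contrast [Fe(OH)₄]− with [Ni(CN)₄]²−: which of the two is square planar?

[Ni(CN)₄]²−

For [Fe(OH)₄]−: Each hydroxide is −1; balancing the −1 overall charge requires Fe(III). Fe sits in group 8, so the d-electron count is 8 − 3 = 5. A high-spin d⁵ ion has zero CFSE in either geometry, so four ligands adopt the sterically favoured tetrahedral geometry. → tetrahedral.
For [Ni(CN)₄]²−: Each cyanide is −1; balancing the −2 overall charge requires Ni(II). Nickel is a group-10 element; Ni(II) is therefore d⁸. Cyanide is a strong-field ligand (high in the spectrochemical series). A 3d d⁸ ion with strong-field ligands gains enough CFSE to favour square planar over tetrahedral. → square planar.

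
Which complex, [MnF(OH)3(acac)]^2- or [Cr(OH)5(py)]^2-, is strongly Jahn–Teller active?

[MnF(OH)3(acac)]^2-

[MnF(OH)3(acac)]^2-: Each fluoride is −1; each hydroxide is −1; each acetylacetonate is −1; balancing the −2 overall charge requires Mn(III). Manganese is a group-7 element; Mn(III) is therefore d⁴. Acetylacetonate, fluoride, and hydroxide are weak-field ligands for a first-row metal, so the complex is high-spin. The t₂g³e_g¹ (high-spin) configuration has an unevenly filled e_g set; the Jahn–Teller theorem predicts a tetragonal distortion (typically axial elongation) to lift the degeneracy.
[Cr(OH)5(py)]^2-: Ligand charges: each hydroxide is −1; pyridine is neutral. With an overall charge of −2 the chromium centre must be in the +3 oxidation state. Chromium is a group-6 element; Cr(III) is therefore d³. The d³ configuration leaves the e_g set evenly filled (or empty) — no strong Jahn–Teller driving force.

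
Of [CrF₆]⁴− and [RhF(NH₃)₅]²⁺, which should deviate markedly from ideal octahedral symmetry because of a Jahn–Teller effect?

[CrF₆]⁴−

[CrF₆]⁴−: Summing ligand charges against the −4 overall charge gives an oxidation state of +2 for chromium. Group 6 minus oxidation state 2 gives a d⁴ configuration. Fluoride is a weak-field ligand for a first-row metal, so the complex is high-spin. The t₂g³e_g¹ (high-spin) configuration has an unevenly filled e_g set; the Jahn–Teller theorem predicts a tetragonal distortion (typically axial elongation) to lift the degeneracy.
[RhF(NH₃)₅]²⁺: Ligand charges: each fluoride is −1; ammonia is neutral. With an overall charge of +2 the rhodium centre must be in the +3 oxidation state. Rh sits in group 9, so the d-electron count is 9 − 3 = 6. A 4d ion has a large Δₒ and is invariably low-spin. The d⁶ configuration leaves the e_g set evenly filled (or empty) — no strong Jahn–Teller driving force.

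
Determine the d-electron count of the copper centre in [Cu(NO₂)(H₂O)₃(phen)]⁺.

d9

Ligand charges: each nitro (N-bound nitrite) is −1; water is neutral; 1,10-phenanthroline is neutral. With an overall charge of +1 the copper centre must be in the +2 oxidation state.
Group 11 minus oxidation state 2 gives a d⁹ configuration.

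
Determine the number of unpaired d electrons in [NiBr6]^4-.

Each bromide is −1; balancing the −4 overall charge requires Ni(II).
Nickel is a group-10 element; Ni(II) is therefore d⁸.
In an octahedral field the d⁸ configuration is t₂g⁶e_g² (only one arrangement possible), giving 2 unpaired electrons.

2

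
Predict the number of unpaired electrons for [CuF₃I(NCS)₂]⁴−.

Summing ligand charges against the −4 overall charge gives an oxidation state of +2 for copper.
Copper is a group-11 element; Cu(II) is therefore d⁹.
In an octahedral field the d⁹ configuration is t₂g⁶e_g³ (only one arrangement possible), giving 1 unpaired electron.

1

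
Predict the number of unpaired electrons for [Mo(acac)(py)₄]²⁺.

3 unpaired electrons

Summing ligand charges against the +2 overall charge gives an oxidation state of +3 for molybdenum.
Molybdenum is a group-6 element; Mo(III) is therefore d³.
Counting donor atoms: 1×acetylacetonate (bidentate) → 2 donors; 4×pyridine (monodentate) → 4 donors. Coordination number = 6.
In an octahedral field the d³ configuration is t₂g³e_g⁰ (only one arrangement possible), giving 3 unpaired electrons.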